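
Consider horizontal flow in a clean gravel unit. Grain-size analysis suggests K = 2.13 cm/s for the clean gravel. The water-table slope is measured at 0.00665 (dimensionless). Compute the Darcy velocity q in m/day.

Convert K: 2.13 cm/s × 864 = 1840 m/day.
Hydraulic gradient i = 0.00665.
Specific discharge q = K · i = 1840 × 0.006650 = 12.24 m/day.

12.2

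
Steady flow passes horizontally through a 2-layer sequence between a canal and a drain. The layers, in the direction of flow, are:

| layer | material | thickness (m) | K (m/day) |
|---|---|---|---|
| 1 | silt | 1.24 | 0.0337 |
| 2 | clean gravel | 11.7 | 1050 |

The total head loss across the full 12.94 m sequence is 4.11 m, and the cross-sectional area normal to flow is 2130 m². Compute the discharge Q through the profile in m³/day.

Flow is perpendicular to layering, so the layers act in series and the equivalent K is the thickness-weighted harmonic mean.
Total thickness L = 1.24 + 11.7 = 12.94 m.
Σ(b_i/K_i) = 1.24/0.0337 + 11.7/1050 = 36.81 d.
K_eq = L / Σ(b_i/K_i) = 12.94 / 36.81 = 0.3516 m/day.
Q = K_eq · A · (Δh/L) = 0.3516 × 2130 × (4.11/12.94) = 237.8 m³/day.

238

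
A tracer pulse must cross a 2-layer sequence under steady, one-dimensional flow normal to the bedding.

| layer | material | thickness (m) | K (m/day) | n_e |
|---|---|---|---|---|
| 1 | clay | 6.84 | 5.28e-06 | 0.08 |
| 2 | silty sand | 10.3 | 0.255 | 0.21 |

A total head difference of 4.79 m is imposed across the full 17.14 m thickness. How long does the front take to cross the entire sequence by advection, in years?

2010

With flow normal to the layers, continuity requires the same specific discharge q through every layer.
Σ(b_i/K_i) = 6.84/5.28e-06 + 10.3/0.255 = 1.295e+06 d.
q = Δh / Σ(b_i/K_i) = 4.79 / 1.295e+06 = 3.697e-06 m/day.
In each layer the seepage velocity is v_i = q/n_i, so the layer transit time is t_i = b_i·n_i / q:
  layer 1 (clay): t_1 = 6.84 × 0.08 / 3.697e-06 = 1.480e+05 d
  layer 2 (silty sand): t_2 = 10.3 × 0.21 / 3.697e-06 = 5.850e+05 d
Total t = Σ t_i = 7.330e+05 days = 2007 years.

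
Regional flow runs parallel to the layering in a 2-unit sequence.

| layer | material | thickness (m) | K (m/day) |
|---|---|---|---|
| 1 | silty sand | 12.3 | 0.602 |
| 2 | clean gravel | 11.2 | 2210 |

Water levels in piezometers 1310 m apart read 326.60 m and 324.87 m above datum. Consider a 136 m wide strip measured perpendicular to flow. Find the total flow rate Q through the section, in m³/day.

Flow is parallel to layering, so each bed carries its own Darcy discharge and the transmissivities add.
Σ(K_i·b_i) = 0.602×12.3 + 2210×11.2 = 24759 m²/day.
Hydraulic gradient i = (326.60 − 324.87) / 1310 = 1.73 / 1310 = 0.001321.
Q = Σ(K_i·b_i) · W · i = 24759 × 136 × 0.001321 = 4447 m³/day.

4450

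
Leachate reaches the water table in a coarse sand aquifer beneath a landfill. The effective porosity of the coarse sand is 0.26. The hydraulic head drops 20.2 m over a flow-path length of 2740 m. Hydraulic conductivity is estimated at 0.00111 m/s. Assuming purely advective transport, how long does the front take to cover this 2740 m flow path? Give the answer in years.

Convert K: 0.00111 m/s × 86400 = 95.90 m/day.
Hydraulic gradient i = Δh / L = 20.2 / 2740 = 0.007372.
Darcy flux q = K · i = 95.90 × 0.007372 = 0.7070 m/day.
Seepage velocity v = q / n_e = 0.7070 / 0.26 = 2.719 m/day.
Travel time t = L / v = 2740 / 2.719 = 1008 days = 2.759 years.

2.76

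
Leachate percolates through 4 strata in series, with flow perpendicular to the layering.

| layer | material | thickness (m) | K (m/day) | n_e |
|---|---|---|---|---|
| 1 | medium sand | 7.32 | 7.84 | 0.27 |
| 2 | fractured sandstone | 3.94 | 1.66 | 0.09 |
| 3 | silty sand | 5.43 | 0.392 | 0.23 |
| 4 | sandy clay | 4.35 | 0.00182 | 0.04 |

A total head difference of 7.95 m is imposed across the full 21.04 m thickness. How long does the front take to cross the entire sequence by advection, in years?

3.11

With flow normal to the layers, continuity requires the same specific discharge q through every layer.
Σ(b_i/K_i) = 7.32/7.84 + 3.94/1.66 + 5.43/0.392 + 4.35/0.00182 = 2407 d.
q = Δh / Σ(b_i/K_i) = 7.95 / 2407 = 0.003302 m/day.
In each layer the seepage velocity is v_i = q/n_i, so the layer transit time is t_i = b_i·n_i / q:
  layer 1 (medium sand): t_1 = 7.32 × 0.27 / 0.003302 = 598.5 d
  layer 2 (fractured sandstone): t_2 = 3.94 × 0.09 / 0.003302 = 107.4 d
  layer 3 (silty sand): t_3 = 5.43 × 0.23 / 0.003302 = 378.2 d
  layer 4 (sandy clay): t_4 = 4.35 × 0.04 / 0.003302 = 52.69 d
Total t = Σ t_i = 1137 days = 3.112 years.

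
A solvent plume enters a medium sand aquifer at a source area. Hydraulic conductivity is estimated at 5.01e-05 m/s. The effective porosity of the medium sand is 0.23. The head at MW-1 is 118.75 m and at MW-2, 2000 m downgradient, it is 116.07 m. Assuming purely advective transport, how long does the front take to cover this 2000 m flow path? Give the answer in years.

Convert K: 5.01e-05 m/s × 86400 = 4.329 m/day.
Hydraulic gradient i = (118.75 − 116.07) / 2000 = 2.68 / 2000 = 0.001340.
Darcy flux q = K · i = 4.329 × 0.001340 = 0.005800 m/day.
Seepage velocity v = q / n_e = 0.005800 / 0.23 = 0.02522 m/day.
Travel time t = L / v = 2000 / 0.02522 = 79305 days = 217.1 years.

217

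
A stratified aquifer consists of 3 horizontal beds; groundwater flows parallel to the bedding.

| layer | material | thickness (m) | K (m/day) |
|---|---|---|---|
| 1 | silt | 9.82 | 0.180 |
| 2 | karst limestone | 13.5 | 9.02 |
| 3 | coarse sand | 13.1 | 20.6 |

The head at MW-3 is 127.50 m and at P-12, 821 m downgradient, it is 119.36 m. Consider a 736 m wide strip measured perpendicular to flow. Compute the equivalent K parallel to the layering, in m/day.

10.8

Flow is parallel to layering, so each bed carries its own Darcy discharge and the transmissivities add.
Σ(K_i·b_i) = 0.180×9.82 + 9.02×13.5 + 20.6×13.1 = 393.4 m²/day.
Total thickness b = 36.42 m, so K_eq = Σ(K_i·b_i)/b = 10.80 m/day.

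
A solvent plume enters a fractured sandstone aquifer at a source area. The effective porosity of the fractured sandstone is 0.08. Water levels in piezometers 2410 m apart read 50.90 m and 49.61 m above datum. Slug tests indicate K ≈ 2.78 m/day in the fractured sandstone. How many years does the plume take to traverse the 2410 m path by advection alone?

Hydraulic gradient i = (50.90 − 49.61) / 2410 = 1.29 / 2410 = 0.0005353.
Darcy flux q = K · i = 2.780 × 0.0005353 = 0.001488 m/day.
Seepage velocity v = q / n_e = 0.001488 / 0.08 = 0.01860 m/day.
Travel time t = L / v = 2410 / 0.01860 = 1.296e+05 days = 354.7 years.

355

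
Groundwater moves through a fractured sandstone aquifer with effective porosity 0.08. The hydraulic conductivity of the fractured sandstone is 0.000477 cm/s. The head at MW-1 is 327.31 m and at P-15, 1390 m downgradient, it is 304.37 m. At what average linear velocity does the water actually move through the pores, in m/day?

0.0850

Convert K: 0.000477 cm/s × 864 = 0.4121 m/day.
Hydraulic gradient i = (327.31 − 304.37) / 1390 = 22.94 / 1390 = 0.01650.
Darcy flux q = K · i = 0.4121 × 0.01650 = 0.006802 m/day.
Seepage velocity v = q / n_e = 0.006802 / 0.08 = 0.08502 m/day.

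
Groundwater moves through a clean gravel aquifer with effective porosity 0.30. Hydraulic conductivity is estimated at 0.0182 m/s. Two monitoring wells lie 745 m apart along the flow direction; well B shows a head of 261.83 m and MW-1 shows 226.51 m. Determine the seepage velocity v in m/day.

Convert K: 0.0182 m/s × 86400 = 1572 m/day.
Hydraulic gradient i = (261.83 − 226.51) / 745 = 35.32 / 745 = 0.04741.
Darcy flux q = K · i = 1572 × 0.04741 = 74.55 m/day.
Seepage velocity v = q / n_e = 74.55 / 0.30 = 248.5 m/day.

249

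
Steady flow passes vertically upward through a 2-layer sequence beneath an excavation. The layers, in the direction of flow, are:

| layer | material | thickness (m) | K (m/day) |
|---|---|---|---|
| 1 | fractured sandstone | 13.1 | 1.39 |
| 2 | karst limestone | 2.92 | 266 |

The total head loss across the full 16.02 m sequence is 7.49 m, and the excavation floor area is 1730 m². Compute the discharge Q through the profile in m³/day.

1370

Flow is perpendicular to layering, so the layers act in series and the equivalent K is the thickness-weighted harmonic mean.
Total thickness L = 13.1 + 2.92 = 16.02 m.
Σ(b_i/K_i) = 13.1/1.39 + 2.92/266 = 9.435 d.
K_eq = L / Σ(b_i/K_i) = 16.02 / 9.435 = 1.698 m/day.
Q = K_eq · A · (Δh/L) = 1.698 × 1730 × (7.49/16.02) = 1373 m³/day.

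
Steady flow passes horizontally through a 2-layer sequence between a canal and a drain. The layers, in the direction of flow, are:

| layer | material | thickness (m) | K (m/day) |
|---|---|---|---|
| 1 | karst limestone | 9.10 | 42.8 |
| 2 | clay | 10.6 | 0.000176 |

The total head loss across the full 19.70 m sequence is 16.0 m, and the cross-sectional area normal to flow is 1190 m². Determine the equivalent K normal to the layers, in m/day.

0.000327

Flow is perpendicular to layering, so the layers act in series and the equivalent K is the thickness-weighted harmonic mean.
Total thickness L = 9.10 + 10.6 = 19.70 m.
Σ(b_i/K_i) = 9.10/42.8 + 10.6/0.000176 = 60227 d.
K_eq = L / Σ(b_i/K_i) = 19.70 / 60227 = 0.0003271 m/day.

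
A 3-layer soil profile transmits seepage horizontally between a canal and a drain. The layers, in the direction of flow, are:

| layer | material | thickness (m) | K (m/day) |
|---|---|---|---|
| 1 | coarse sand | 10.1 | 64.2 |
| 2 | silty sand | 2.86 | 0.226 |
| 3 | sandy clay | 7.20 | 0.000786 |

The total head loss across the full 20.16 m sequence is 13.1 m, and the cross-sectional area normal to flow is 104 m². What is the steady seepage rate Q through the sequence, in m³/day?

Flow is perpendicular to layering, so the layers act in series and the equivalent K is the thickness-weighted harmonic mean.
Total thickness L = 10.1 + 2.86 + 7.20 = 20.16 m.
Σ(b_i/K_i) = 10.1/64.2 + 2.86/0.226 + 7.20/0.000786 = 9173 d.
K_eq = L / Σ(b_i/K_i) = 20.16 / 9173 = 0.002198 m/day.
Q = K_eq · A · (Δh/L) = 0.002198 × 104 × (13.1/20.16) = 0.1485 m³/day.

0.149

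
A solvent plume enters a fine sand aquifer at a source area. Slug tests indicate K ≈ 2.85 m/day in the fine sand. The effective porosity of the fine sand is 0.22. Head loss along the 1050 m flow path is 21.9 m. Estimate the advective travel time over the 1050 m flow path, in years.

10.6

Hydraulic gradient i = Δh / L = 21.9 / 1050 = 0.02086.
Darcy flux q = K · i = 2.850 × 0.02086 = 0.05944 m/day.
Seepage velocity v = q / n_e = 0.05944 / 0.22 = 0.2702 m/day.
Travel time t = L / v = 1050 / 0.2702 = 3886 days = 10.64 years.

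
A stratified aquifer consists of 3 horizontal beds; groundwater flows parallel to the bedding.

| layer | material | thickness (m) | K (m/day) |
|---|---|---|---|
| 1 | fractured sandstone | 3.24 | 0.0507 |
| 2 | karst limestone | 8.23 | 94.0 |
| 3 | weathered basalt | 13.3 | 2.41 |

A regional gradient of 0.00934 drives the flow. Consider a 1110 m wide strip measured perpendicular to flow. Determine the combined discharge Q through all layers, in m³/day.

Flow is parallel to layering, so each bed carries its own Darcy discharge and the transmissivities add.
Σ(K_i·b_i) = 0.0507×3.24 + 94.0×8.23 + 2.41×13.3 = 805.8 m²/day.
Hydraulic gradient i = 0.00934.
Q = Σ(K_i·b_i) · W · i = 805.8 × 1110 × 0.009340 = 8354 m³/day.

8350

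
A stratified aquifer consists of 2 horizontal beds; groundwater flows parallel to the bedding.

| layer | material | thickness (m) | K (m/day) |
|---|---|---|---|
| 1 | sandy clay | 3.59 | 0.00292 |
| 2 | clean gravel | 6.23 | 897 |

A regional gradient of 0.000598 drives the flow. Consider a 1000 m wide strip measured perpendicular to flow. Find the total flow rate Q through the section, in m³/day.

3340

Flow is parallel to layering, so each bed carries its own Darcy discharge and the transmissivities add.
Σ(K_i·b_i) = 0.00292×3.59 + 897×6.23 = 5588 m²/day.
Hydraulic gradient i = 0.000598.
Q = Σ(K_i·b_i) · W · i = 5588 × 1000 × 0.0005980 = 3342 m³/day.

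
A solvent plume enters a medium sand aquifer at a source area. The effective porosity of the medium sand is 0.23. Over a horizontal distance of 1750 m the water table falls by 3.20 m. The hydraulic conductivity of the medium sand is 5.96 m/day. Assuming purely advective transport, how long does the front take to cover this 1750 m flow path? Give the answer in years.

101

Hydraulic gradient i = Δh / L = 3.20 / 1750 = 0.001829.
Darcy flux q = K · i = 5.960 × 0.001829 = 0.01090 m/day.
Seepage velocity v = q / n_e = 0.01090 / 0.23 = 0.04738 m/day.
Travel time t = L / v = 1750 / 0.04738 = 36932 days = 101.1 years.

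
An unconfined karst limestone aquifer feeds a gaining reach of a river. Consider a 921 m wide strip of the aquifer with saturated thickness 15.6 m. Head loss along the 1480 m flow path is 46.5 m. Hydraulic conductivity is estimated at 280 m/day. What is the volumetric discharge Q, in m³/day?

Cross-sectional area A = 921 × 15.6 = 14368 m².
Hydraulic gradient i = Δh / L = 46.5 / 1480 = 0.03142.
Darcy's law: Q = K · A · i = 280.0 × 14368 × 0.03142 = 1.264e+05 m³/day.

126000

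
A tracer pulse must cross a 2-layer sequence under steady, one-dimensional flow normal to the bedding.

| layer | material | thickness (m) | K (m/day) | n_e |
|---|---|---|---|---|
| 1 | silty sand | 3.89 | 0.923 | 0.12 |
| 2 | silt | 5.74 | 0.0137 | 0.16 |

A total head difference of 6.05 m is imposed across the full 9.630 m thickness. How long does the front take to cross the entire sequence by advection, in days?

With flow normal to the layers, continuity requires the same specific discharge q through every layer.
Σ(b_i/K_i) = 3.89/0.923 + 5.74/0.0137 = 423.2 d.
q = Δh / Σ(b_i/K_i) = 6.05 / 423.2 = 0.01430 m/day.
In each layer the seepage velocity is v_i = q/n_i, so the layer transit time is t_i = b_i·n_i / q:
  layer 1 (silty sand): t_1 = 3.89 × 0.12 / 0.01430 = 32.65 d
  layer 2 (silt): t_2 = 5.74 × 0.16 / 0.01430 = 64.24 d
Total t = Σ t_i = 96.89 days.

96.9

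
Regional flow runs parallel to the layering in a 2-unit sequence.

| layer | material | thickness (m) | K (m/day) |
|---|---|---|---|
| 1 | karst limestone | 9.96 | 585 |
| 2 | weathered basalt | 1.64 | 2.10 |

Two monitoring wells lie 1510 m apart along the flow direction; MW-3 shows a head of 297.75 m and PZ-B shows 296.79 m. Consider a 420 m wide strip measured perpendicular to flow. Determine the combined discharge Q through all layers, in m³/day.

1560

Flow is parallel to layering, so each bed carries its own Darcy discharge and the transmissivities add.
Σ(K_i·b_i) = 585×9.96 + 2.10×1.64 = 5830 m²/day.
Hydraulic gradient i = (297.75 − 296.79) / 1510 = 0.96 / 1510 = 0.0006358.
Q = Σ(K_i·b_i) · W · i = 5830 × 420 × 0.0006358 = 1557 m³/day.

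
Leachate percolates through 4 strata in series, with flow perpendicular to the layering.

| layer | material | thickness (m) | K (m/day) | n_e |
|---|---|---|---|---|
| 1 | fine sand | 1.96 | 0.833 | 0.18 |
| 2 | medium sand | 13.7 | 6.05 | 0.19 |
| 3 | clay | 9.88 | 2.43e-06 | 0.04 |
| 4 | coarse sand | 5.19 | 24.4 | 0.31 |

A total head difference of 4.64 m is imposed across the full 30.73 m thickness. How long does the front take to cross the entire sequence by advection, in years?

With flow normal to the layers, continuity requires the same specific discharge q through every layer.
Σ(b_i/K_i) = 1.96/0.833 + 13.7/6.05 + 9.88/2.43e-06 + 5.19/24.4 = 4.066e+06 d.
q = Δh / Σ(b_i/K_i) = 4.64 / 4.066e+06 = 1.141e-06 m/day.
In each layer the seepage velocity is v_i = q/n_i, so the layer transit time is t_i = b_i·n_i / q:
  layer 1 (fine sand): t_1 = 1.96 × 0.18 / 1.141e-06 = 3.091e+05 d
  layer 2 (medium sand): t_2 = 13.7 × 0.19 / 1.141e-06 = 2.281e+06 d
  layer 3 (clay): t_3 = 9.88 × 0.04 / 1.141e-06 = 3.463e+05 d
  layer 4 (coarse sand): t_4 = 5.19 × 0.31 / 1.141e-06 = 1.410e+06 d
Total t = Σ t_i = 4.346e+06 days = 11899 years.

11900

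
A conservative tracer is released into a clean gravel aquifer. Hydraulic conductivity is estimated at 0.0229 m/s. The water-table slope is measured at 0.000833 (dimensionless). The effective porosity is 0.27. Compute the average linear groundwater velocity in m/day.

6.10

Convert K: 0.0229 m/s × 86400 = 1979 m/day.
Hydraulic gradient i = 0.000833.
Darcy flux q = K · i = 1979 × 0.0008330 = 1.648 m/day.
Seepage velocity v = q / n_e = 1.648 / 0.27 = 6.104 m/day.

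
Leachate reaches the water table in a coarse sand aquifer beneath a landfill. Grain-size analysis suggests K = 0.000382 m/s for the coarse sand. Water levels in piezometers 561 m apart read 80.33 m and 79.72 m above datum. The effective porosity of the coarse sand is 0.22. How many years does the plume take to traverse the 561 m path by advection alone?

Convert K: 0.000382 m/s × 86400 = 33.00 m/day.
Hydraulic gradient i = (80.33 − 79.72) / 561 = 0.61 / 561 = 0.001087.
Darcy flux q = K · i = 33.00 × 0.001087 = 0.03589 m/day.
Seepage velocity v = q / n_e = 0.03589 / 0.22 = 0.1631 m/day.
Travel time t = L / v = 561 / 0.1631 = 3439 days = 9.416 years.

9.42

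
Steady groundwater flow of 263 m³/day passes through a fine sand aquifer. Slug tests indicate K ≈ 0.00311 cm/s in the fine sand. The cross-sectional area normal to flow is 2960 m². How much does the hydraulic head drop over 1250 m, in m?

41.3

Convert K: 0.00311 cm/s × 864 = 2.687 m/day.
From Q = K·A·i, i = Q / (K·A) = 263 / (2.687 × 2960) = 0.03307.
Head loss Δh = i · L = 0.03307 × 1250 = 41.33 m.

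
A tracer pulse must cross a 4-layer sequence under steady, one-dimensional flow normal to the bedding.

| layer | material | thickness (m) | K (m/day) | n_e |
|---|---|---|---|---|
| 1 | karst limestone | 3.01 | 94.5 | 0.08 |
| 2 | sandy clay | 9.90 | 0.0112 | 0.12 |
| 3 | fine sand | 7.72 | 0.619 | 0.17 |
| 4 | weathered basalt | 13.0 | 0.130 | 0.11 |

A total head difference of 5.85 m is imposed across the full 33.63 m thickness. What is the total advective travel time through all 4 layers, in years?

1.95

With flow normal to the layers, continuity requires the same specific discharge q through every layer.
Σ(b_i/K_i) = 3.01/94.5 + 9.90/0.0112 + 7.72/0.619 + 13.0/0.130 = 996.4 d.
q = Δh / Σ(b_i/K_i) = 5.85 / 996.4 = 0.005871 m/day.
In each layer the seepage velocity is v_i = q/n_i, so the layer transit time is t_i = b_i·n_i / q:
  layer 1 (karst limestone): t_1 = 3.01 × 0.08 / 0.005871 = 41.02 d
  layer 2 (sandy clay): t_2 = 9.90 × 0.12 / 0.005871 = 202.4 d
  layer 3 (fine sand): t_3 = 7.72 × 0.17 / 0.005871 = 223.5 d
  layer 4 (weathered basalt): t_4 = 13.0 × 0.11 / 0.005871 = 243.6 d
Total t = Σ t_i = 710.5 days = 1.945 years.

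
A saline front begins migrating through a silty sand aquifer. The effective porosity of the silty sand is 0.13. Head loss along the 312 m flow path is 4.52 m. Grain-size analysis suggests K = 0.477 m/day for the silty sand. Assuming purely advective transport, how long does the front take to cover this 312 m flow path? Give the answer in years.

16.1

Hydraulic gradient i = Δh / L = 4.52 / 312 = 0.01449.
Darcy flux q = K · i = 0.4770 × 0.01449 = 0.006910 m/day.
Seepage velocity v = q / n_e = 0.006910 / 0.13 = 0.05316 m/day.
Travel time t = L / v = 312 / 0.05316 = 5869 days = 16.07 years.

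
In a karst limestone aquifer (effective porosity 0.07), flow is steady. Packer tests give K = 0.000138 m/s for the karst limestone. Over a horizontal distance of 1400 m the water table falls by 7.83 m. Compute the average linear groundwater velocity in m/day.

0.953

Convert K: 0.000138 m/s × 86400 = 11.92 m/day.
Hydraulic gradient i = Δh / L = 7.83 / 1400 = 0.005593.
Darcy flux q = K · i = 11.92 × 0.005593 = 0.06668 m/day.
Seepage velocity v = q / n_e = 0.06668 / 0.07 = 0.9526 m/day.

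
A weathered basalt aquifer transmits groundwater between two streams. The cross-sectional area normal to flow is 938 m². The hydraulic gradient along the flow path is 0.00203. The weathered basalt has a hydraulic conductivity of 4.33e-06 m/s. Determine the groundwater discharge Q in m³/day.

Convert K: 4.33e-06 m/s × 86400 = 0.3741 m/day.
Hydraulic gradient i = 0.00203.
Darcy's law: Q = K · A · i = 0.3741 × 938.0 × 0.002030 = 0.7124 m³/day.

0.712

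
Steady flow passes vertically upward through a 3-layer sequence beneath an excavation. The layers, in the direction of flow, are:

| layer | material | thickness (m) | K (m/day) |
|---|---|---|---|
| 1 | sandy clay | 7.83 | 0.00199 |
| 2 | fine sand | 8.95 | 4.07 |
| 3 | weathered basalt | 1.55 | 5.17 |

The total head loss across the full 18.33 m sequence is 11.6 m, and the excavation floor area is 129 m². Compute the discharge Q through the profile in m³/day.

0.380

Flow is perpendicular to layering, so the layers act in series and the equivalent K is the thickness-weighted harmonic mean.
Total thickness L = 7.83 + 8.95 + 1.55 = 18.33 m.
Σ(b_i/K_i) = 7.83/0.00199 + 8.95/4.07 + 1.55/5.17 = 3937 d.
K_eq = L / Σ(b_i/K_i) = 18.33 / 3937 = 0.004656 m/day.
Q = K_eq · A · (Δh/L) = 0.004656 × 129 × (11.6/18.33) = 0.3801 m³/day.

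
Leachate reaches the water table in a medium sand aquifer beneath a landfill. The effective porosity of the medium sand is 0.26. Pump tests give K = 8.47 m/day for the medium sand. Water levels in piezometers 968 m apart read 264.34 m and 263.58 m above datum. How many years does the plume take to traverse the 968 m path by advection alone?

Hydraulic gradient i = (264.34 − 263.58) / 968 = 0.76 / 968 = 0.0007851.
Darcy flux q = K · i = 8.470 × 0.0007851 = 0.006650 m/day.
Seepage velocity v = q / n_e = 0.006650 / 0.26 = 0.02558 m/day.
Travel time t = L / v = 968 / 0.02558 = 37847 days = 103.6 years.

104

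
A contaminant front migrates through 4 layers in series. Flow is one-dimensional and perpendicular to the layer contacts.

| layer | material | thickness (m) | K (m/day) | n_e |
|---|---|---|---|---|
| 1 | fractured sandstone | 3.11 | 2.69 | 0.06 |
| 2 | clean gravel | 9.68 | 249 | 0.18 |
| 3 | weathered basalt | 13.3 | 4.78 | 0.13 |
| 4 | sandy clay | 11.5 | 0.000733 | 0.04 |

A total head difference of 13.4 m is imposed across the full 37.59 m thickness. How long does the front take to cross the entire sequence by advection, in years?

13.2

With flow normal to the layers, continuity requires the same specific discharge q through every layer.
Σ(b_i/K_i) = 3.11/2.69 + 9.68/249 + 13.3/4.78 + 11.5/0.000733 = 15693 d.
q = Δh / Σ(b_i/K_i) = 13.4 / 15693 = 0.0008539 m/day.
In each layer the seepage velocity is v_i = q/n_i, so the layer transit time is t_i = b_i·n_i / q:
  layer 1 (fractured sandstone): t_1 = 3.11 × 0.06 / 0.0008539 = 218.5 d
  layer 2 (clean gravel): t_2 = 9.68 × 0.18 / 0.0008539 = 2041 d
  layer 3 (weathered basalt): t_3 = 13.3 × 0.13 / 0.0008539 = 2025 d
  layer 4 (sandy clay): t_4 = 11.5 × 0.04 / 0.0008539 = 538.7 d
Total t = Σ t_i = 4823 days = 13.20 years.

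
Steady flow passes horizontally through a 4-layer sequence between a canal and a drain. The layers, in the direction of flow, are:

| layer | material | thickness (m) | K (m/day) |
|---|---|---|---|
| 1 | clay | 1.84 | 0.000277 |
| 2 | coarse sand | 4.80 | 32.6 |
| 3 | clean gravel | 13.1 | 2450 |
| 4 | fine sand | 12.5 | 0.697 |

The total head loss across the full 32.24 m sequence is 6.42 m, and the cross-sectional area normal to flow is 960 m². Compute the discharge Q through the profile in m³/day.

Flow is perpendicular to layering, so the layers act in series and the equivalent K is the thickness-weighted harmonic mean.
Total thickness L = 1.84 + 4.80 + 13.1 + 12.5 = 32.24 m.
Σ(b_i/K_i) = 1.84/0.000277 + 4.80/32.6 + 13.1/2450 + 12.5/0.697 = 6661 d.
K_eq = L / Σ(b_i/K_i) = 32.24 / 6661 = 0.004840 m/day.
Q = K_eq · A · (Δh/L) = 0.004840 × 960 × (6.42/32.24) = 0.9253 m³/day.

0.925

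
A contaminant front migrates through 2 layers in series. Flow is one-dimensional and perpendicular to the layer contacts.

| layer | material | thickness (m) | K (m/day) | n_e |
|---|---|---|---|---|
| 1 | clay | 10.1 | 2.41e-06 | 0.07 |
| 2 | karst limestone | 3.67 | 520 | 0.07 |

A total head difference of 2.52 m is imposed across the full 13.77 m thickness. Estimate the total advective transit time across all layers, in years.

4390

With flow normal to the layers, continuity requires the same specific discharge q through every layer.
Σ(b_i/K_i) = 10.1/2.41e-06 + 3.67/520 = 4.191e+06 d.
q = Δh / Σ(b_i/K_i) = 2.52 / 4.191e+06 = 6.013e-07 m/day.
In each layer the seepage velocity is v_i = q/n_i, so the layer transit time is t_i = b_i·n_i / q:
  layer 1 (clay): t_1 = 10.1 × 0.07 / 6.013e-07 = 1.176e+06 d
  layer 2 (karst limestone): t_2 = 3.67 × 0.07 / 6.013e-07 = 4.272e+05 d
Total t = Σ t_i = 1.603e+06 days = 4389 years.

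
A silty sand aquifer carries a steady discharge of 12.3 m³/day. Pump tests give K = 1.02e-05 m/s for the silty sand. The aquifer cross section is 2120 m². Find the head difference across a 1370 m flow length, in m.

Convert K: 1.02e-05 m/s × 86400 = 0.8813 m/day.
From Q = K·A·i, i = Q / (K·A) = 12.3 / (0.8813 × 2120) = 0.006583.
Head loss Δh = i · L = 0.006583 × 1370 = 9.019 m.

9.02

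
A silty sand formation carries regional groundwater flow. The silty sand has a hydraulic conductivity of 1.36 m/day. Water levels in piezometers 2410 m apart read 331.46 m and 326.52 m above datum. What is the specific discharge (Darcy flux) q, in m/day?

0.00279

Hydraulic gradient i = (331.46 − 326.52) / 2410 = 4.94 / 2410 = 0.002050.
Specific discharge q = K · i = 1.360 × 0.002050 = 0.002788 m/day.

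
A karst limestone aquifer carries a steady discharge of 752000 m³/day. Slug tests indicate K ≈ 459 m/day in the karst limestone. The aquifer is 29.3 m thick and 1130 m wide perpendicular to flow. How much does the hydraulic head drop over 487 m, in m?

24.1

Cross-sectional area A = 1130 × 29.3 = 33109 m².
From Q = K·A·i, i = Q / (K·A) = 752000 / (459.0 × 33109) = 0.04948.
Head loss Δh = i · L = 0.04948 × 487 = 24.10 m.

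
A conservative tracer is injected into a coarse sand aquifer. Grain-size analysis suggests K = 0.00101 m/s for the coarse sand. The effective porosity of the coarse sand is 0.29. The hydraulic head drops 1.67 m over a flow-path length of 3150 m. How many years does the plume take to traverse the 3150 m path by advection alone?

Convert K: 0.00101 m/s × 86400 = 87.26 m/day.
Hydraulic gradient i = Δh / L = 1.67 / 3150 = 0.0005302.
Darcy flux q = K · i = 87.26 × 0.0005302 = 0.04626 m/day.
Seepage velocity v = q / n_e = 0.04626 / 0.29 = 0.1595 m/day.
Travel time t = L / v = 3150 / 0.1595 = 19745 days = 54.06 years.

54.1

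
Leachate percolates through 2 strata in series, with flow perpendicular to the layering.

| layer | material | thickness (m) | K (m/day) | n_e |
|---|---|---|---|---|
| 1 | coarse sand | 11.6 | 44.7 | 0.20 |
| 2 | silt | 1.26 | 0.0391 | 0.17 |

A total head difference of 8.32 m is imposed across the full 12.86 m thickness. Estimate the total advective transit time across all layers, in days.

With flow normal to the layers, continuity requires the same specific discharge q through every layer.
Σ(b_i/K_i) = 11.6/44.7 + 1.26/0.0391 = 32.48 d.
q = Δh / Σ(b_i/K_i) = 8.32 / 32.48 = 0.2561 m/day.
In each layer the seepage velocity is v_i = q/n_i, so the layer transit time is t_i = b_i·n_i / q:
  layer 1 (coarse sand): t_1 = 11.6 × 0.20 / 0.2561 = 9.058 d
  layer 2 (silt): t_2 = 1.26 × 0.17 / 0.2561 = 0.8363 d
Total t = Σ t_i = 9.895 days.

9.89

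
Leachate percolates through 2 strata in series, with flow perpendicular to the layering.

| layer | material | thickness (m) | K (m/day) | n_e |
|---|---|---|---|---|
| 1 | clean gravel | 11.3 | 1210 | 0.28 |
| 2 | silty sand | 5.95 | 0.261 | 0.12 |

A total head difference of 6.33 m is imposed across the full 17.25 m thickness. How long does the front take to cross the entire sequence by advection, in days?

14.0

With flow normal to the layers, continuity requires the same specific discharge q through every layer.
Σ(b_i/K_i) = 11.3/1210 + 5.95/0.261 = 22.81 d.
q = Δh / Σ(b_i/K_i) = 6.33 / 22.81 = 0.2776 m/day.
In each layer the seepage velocity is v_i = q/n_i, so the layer transit time is t_i = b_i·n_i / q:
  layer 1 (clean gravel): t_1 = 11.3 × 0.28 / 0.2776 = 11.40 d
  layer 2 (silty sand): t_2 = 5.95 × 0.12 / 0.2776 = 2.572 d
Total t = Σ t_i = 13.97 days.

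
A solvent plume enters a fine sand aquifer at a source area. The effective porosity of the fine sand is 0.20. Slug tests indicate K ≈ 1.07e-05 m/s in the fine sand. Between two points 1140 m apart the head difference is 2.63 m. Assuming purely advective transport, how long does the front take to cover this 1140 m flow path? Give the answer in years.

Convert K: 1.07e-05 m/s × 86400 = 0.9245 m/day.
Hydraulic gradient i = Δh / L = 2.63 / 1140 = 0.002307.
Darcy flux q = K · i = 0.9245 × 0.002307 = 0.002133 m/day.
Seepage velocity v = q / n_e = 0.002133 / 0.20 = 0.01066 m/day.
Travel time t = L / v = 1140 / 0.01066 = 1.069e+05 days = 292.7 years.

293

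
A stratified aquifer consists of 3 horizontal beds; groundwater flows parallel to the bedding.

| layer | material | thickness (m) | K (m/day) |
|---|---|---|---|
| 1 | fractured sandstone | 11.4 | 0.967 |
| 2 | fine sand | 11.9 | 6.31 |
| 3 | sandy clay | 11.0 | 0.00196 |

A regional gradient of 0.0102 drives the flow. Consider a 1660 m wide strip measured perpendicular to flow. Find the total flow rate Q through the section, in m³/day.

Flow is parallel to layering, so each bed carries its own Darcy discharge and the transmissivities add.
Σ(K_i·b_i) = 0.967×11.4 + 6.31×11.9 + 0.00196×11.0 = 86.13 m²/day.
Hydraulic gradient i = 0.0102.
Q = Σ(K_i·b_i) · W · i = 86.13 × 1660 × 0.01020 = 1458 m³/day.

1460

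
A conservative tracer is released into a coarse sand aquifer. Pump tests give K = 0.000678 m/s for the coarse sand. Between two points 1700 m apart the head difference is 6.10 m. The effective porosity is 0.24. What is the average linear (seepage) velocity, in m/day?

0.876

Convert K: 0.000678 m/s × 86400 = 58.58 m/day.
Hydraulic gradient i = Δh / L = 6.10 / 1700 = 0.003588.
Darcy flux q = K · i = 58.58 × 0.003588 = 0.2102 m/day.
Seepage velocity v = q / n_e = 0.2102 / 0.24 = 0.8758 m/day.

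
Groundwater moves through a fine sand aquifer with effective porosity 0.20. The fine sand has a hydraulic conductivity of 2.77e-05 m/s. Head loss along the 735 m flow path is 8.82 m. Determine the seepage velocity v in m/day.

Convert K: 2.77e-05 m/s × 86400 = 2.393 m/day.
Hydraulic gradient i = Δh / L = 8.82 / 735 = 0.01200.
Darcy flux q = K · i = 2.393 × 0.01200 = 0.02872 m/day.
Seepage velocity v = q / n_e = 0.02872 / 0.20 = 0.1436 m/day.

0.144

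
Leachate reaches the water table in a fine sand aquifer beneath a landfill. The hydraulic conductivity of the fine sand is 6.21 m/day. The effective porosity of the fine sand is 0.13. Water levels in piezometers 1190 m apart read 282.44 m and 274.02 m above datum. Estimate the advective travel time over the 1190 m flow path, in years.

Hydraulic gradient i = (282.44 − 274.02) / 1190 = 8.42 / 1190 = 0.007076.
Darcy flux q = K · i = 6.210 × 0.007076 = 0.04394 m/day.
Seepage velocity v = q / n_e = 0.04394 / 0.13 = 0.3380 m/day.
Travel time t = L / v = 1190 / 0.3380 = 3521 days = 9.639 years.

9.64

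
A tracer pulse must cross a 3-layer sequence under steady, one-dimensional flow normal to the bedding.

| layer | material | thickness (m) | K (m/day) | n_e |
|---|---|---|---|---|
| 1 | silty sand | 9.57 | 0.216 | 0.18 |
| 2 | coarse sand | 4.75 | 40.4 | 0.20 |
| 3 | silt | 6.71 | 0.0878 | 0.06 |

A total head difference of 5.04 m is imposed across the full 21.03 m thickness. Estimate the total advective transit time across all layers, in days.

73.7

With flow normal to the layers, continuity requires the same specific discharge q through every layer.
Σ(b_i/K_i) = 9.57/0.216 + 4.75/40.4 + 6.71/0.0878 = 120.8 d.
q = Δh / Σ(b_i/K_i) = 5.04 / 120.8 = 0.04171 m/day.
In each layer the seepage velocity is v_i = q/n_i, so the layer transit time is t_i = b_i·n_i / q:
  layer 1 (silty sand): t_1 = 9.57 × 0.18 / 0.04171 = 41.30 d
  layer 2 (coarse sand): t_2 = 4.75 × 0.20 / 0.04171 = 22.78 d
  layer 3 (silt): t_3 = 6.71 × 0.06 / 0.04171 = 9.653 d
Total t = Σ t_i = 73.74 days.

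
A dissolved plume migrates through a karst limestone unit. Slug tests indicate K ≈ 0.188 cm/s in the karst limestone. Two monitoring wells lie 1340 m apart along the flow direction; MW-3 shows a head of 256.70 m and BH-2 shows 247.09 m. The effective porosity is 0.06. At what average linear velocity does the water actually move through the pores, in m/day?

Convert K: 0.188 cm/s × 864 = 162.4 m/day.
Hydraulic gradient i = (256.70 − 247.09) / 1340 = 9.61 / 1340 = 0.007172.
Darcy flux q = K · i = 162.4 × 0.007172 = 1.165 m/day.
Seepage velocity v = q / n_e = 1.165 / 0.06 = 19.42 m/day.

19.4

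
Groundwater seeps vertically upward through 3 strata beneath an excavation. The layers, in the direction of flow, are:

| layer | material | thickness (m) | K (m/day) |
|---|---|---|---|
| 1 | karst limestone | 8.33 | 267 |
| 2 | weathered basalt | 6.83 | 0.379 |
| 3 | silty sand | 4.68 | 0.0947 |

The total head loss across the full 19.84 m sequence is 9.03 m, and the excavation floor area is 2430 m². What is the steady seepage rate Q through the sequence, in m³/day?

Flow is perpendicular to layering, so the layers act in series and the equivalent K is the thickness-weighted harmonic mean.
Total thickness L = 8.33 + 6.83 + 4.68 = 19.84 m.
Σ(b_i/K_i) = 8.33/267 + 6.83/0.379 + 4.68/0.0947 = 67.47 d.
K_eq = L / Σ(b_i/K_i) = 19.84 / 67.47 = 0.2940 m/day.
Q = K_eq · A · (Δh/L) = 0.2940 × 2430 × (9.03/19.84) = 325.2 m³/day.

325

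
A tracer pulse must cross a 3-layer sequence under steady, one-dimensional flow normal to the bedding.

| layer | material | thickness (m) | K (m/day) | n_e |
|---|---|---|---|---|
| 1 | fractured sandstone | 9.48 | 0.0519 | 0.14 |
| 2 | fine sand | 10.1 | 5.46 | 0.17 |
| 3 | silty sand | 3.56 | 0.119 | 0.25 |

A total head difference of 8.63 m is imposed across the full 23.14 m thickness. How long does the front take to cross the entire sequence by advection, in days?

97.8

With flow normal to the layers, continuity requires the same specific discharge q through every layer.
Σ(b_i/K_i) = 9.48/0.0519 + 10.1/5.46 + 3.56/0.119 = 214.4 d.
q = Δh / Σ(b_i/K_i) = 8.63 / 214.4 = 0.04025 m/day.
In each layer the seepage velocity is v_i = q/n_i, so the layer transit time is t_i = b_i·n_i / q:
  layer 1 (fractured sandstone): t_1 = 9.48 × 0.14 / 0.04025 = 32.98 d
  layer 2 (fine sand): t_2 = 10.1 × 0.17 / 0.04025 = 42.66 d
  layer 3 (silty sand): t_3 = 3.56 × 0.25 / 0.04025 = 22.11 d
Total t = Σ t_i = 97.75 days.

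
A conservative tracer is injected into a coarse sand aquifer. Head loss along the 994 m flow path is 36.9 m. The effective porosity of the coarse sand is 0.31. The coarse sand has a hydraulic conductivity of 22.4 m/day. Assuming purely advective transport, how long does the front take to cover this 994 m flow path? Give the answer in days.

Hydraulic gradient i = Δh / L = 36.9 / 994 = 0.03712.
Darcy flux q = K · i = 22.40 × 0.03712 = 0.8315 m/day.
Seepage velocity v = q / n_e = 0.8315 / 0.31 = 2.682 m/day.
Travel time t = L / v = 994 / 2.682 = 370.6 days.

371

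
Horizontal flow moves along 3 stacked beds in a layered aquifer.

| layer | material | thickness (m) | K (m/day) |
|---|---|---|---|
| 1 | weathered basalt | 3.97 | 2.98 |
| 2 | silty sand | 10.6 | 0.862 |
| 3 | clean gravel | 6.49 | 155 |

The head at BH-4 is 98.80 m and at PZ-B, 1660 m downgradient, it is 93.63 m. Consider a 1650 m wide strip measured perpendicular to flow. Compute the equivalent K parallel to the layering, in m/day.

Flow is parallel to layering, so each bed carries its own Darcy discharge and the transmissivities add.
Σ(K_i·b_i) = 2.98×3.97 + 0.862×10.6 + 155×6.49 = 1027 m²/day.
Total thickness b = 21.06 m, so K_eq = Σ(K_i·b_i)/b = 48.76 m/day.

48.8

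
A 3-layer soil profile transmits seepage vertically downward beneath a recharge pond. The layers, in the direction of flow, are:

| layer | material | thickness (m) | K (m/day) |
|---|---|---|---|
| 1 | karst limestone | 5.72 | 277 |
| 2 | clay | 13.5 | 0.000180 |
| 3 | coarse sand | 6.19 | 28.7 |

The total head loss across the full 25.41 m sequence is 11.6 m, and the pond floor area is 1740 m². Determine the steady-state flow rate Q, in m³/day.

0.269

Flow is perpendicular to layering, so the layers act in series and the equivalent K is the thickness-weighted harmonic mean.
Total thickness L = 5.72 + 13.5 + 6.19 = 25.41 m.
Σ(b_i/K_i) = 5.72/277 + 13.5/0.000180 + 6.19/28.7 = 75000 d.
K_eq = L / Σ(b_i/K_i) = 25.41 / 75000 = 0.0003388 m/day.
Q = K_eq · A · (Δh/L) = 0.0003388 × 1740 × (11.6/25.41) = 0.2691 m³/day.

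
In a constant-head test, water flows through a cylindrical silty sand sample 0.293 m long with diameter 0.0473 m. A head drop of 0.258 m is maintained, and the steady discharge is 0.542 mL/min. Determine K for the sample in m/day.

Cross-sectional area A = π·(d/2)² = π × (0.0473/2)² = 0.001757 m².
Convert discharge: 0.542 mL/min = 9.033e-09 m³/s.
Darcy's law rearranged: K = Q·L / (A·Δh) = 9.033e-09 × 0.293 / (0.001757 × 0.258) = 5.838e-06 m/s = 0.5044 m/day.

0.504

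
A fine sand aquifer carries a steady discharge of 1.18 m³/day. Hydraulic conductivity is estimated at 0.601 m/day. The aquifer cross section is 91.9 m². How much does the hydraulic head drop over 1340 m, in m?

28.6

From Q = K·A·i, i = Q / (K·A) = 1.18 / (0.6010 × 91.90) = 0.02136.
Head loss Δh = i · L = 0.02136 × 1340 = 28.63 m.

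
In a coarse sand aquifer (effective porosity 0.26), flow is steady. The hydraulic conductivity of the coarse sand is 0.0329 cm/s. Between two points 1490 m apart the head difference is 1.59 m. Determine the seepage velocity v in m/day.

0.117

Convert K: 0.0329 cm/s × 864 = 28.43 m/day.
Hydraulic gradient i = Δh / L = 1.59 / 1490 = 0.001067.
Darcy flux q = K · i = 28.43 × 0.001067 = 0.03033 m/day.
Seepage velocity v = q / n_e = 0.03033 / 0.26 = 0.1167 m/day.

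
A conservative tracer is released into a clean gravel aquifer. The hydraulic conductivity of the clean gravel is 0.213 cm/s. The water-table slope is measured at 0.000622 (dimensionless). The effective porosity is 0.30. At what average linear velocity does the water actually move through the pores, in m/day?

Convert K: 0.213 cm/s × 864 = 184.0 m/day.
Hydraulic gradient i = 0.000622.
Darcy flux q = K · i = 184.0 × 0.0006220 = 0.1145 m/day.
Seepage velocity v = q / n_e = 0.1145 / 0.30 = 0.3816 m/day.

0.382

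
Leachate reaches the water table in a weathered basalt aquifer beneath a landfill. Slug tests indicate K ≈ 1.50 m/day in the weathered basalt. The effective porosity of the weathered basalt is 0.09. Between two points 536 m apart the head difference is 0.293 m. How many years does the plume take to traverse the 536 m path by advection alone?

161

Hydraulic gradient i = Δh / L = 0.293 / 536 = 0.0005466.
Darcy flux q = K · i = 1.500 × 0.0005466 = 0.0008200 m/day.
Seepage velocity v = q / n_e = 0.0008200 / 0.09 = 0.009111 m/day.
Travel time t = L / v = 536 / 0.009111 = 58832 days = 161.1 years.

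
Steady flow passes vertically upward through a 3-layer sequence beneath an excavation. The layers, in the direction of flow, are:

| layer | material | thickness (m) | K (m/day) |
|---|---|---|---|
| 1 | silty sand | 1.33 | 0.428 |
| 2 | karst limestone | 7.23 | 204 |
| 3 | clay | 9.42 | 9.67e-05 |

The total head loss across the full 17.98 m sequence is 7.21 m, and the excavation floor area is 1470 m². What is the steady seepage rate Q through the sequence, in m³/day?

0.109

Flow is perpendicular to layering, so the layers act in series and the equivalent K is the thickness-weighted harmonic mean.
Total thickness L = 1.33 + 7.23 + 9.42 = 17.98 m.
Σ(b_i/K_i) = 1.33/0.428 + 7.23/204 + 9.42/9.67e-05 = 97418 d.
K_eq = L / Σ(b_i/K_i) = 17.98 / 97418 = 0.0001846 m/day.
Q = K_eq · A · (Δh/L) = 0.0001846 × 1470 × (7.21/17.98) = 0.1088 m³/day.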